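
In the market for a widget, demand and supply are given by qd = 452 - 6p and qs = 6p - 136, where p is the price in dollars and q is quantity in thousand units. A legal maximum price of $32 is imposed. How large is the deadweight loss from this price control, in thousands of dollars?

Without the control the market clears where 452 - 6p = 6p - 136, i.e. p* = 49 and q* = 158.
The ceiling of 32 is below the equilibrium price 49, so it binds.
At p = 32: qd = 452 - 6·32 = 260 and qs = 6·32 - 136 = 56.
Quantity traded falls to 56. At q = 56 the demand price is (452 - 56)/6 = 66 and the supply price is (136 + 56)/6 = 32.
Deadweight loss = ½ · (66 - 32) · (158 - 56) = ½ · 34 · 102 = 1734.

1734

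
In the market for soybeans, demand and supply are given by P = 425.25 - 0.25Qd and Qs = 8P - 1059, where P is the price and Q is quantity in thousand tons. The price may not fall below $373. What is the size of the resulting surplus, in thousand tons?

1716

Rearranging demand gives Qd = 1701 - 4P. Without the control the market clears where 1701 - 4P = 8P - 1059, i.e. P* = 230 and Q* = 781.
The floor of 373 is above the equilibrium price 230, so it binds.
At P = 373: Qd = 1701 - 4·373 = 209 and Qs = 8·373 - 1059 = 1925.
Surplus = Qs - Qd = 1925 - 209 = 1716.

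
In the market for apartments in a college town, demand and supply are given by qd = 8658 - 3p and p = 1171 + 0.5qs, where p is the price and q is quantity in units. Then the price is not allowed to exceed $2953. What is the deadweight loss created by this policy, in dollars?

Rearranging supply gives qs = 2p - 2342. Without the control the market clears where 8658 - 3p = 2p - 2342, i.e. p* = 2200 and q* = 2058.
The ceiling of 2953 is above the equilibrium price 2200, so it is not binding; the market clears at p* = 2200, q* = 2058.
Since the control does not bind, no trades are prevented and deadweight loss is zero.

0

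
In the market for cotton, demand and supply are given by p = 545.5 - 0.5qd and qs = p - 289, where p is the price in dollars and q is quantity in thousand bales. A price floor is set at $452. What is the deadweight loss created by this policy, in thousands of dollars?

0

Rearranging demand gives qd = 1091 - 2p. Without the control the market clears where 1091 - 2p = p - 289, i.e. p* = 460 and q* = 171.
Since 452 is below p* = 460, the floor does not bind and the free-market outcome prevails.
Since the control does not bind, no trades are prevented and deadweight loss is zero.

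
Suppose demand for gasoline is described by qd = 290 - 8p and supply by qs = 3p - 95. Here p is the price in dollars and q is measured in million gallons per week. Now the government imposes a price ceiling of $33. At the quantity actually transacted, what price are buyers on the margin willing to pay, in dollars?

35.75

Equilibrium: 290 - 8p = 3p - 95, so 385 = 11p and p* = 35, q* = 10.
Since 33 < 35, the ceiling is binding.
At p = 33: qd = 290 - 8·33 = 26 and qs = 3·33 - 95 = 4.
Only 4 units reach the market. On the demand curve, the marginal buyer's willingness to pay at q = 4 is (290 - 4)/8 = 35.75.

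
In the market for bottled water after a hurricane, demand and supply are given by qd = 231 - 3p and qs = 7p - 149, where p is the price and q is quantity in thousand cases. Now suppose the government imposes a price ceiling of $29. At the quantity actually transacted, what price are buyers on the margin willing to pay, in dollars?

Equilibrium: 231 - 3p = 7p - 149, so 380 = 10p and p* = 38, q* = 117.
Because the ceiling (29) lies below the market-clearing price, it is binding.
At p = 29: qd = 231 - 3·29 = 144 and qs = 7·29 - 149 = 54.
Only 54 units reach the market. On the demand curve, the marginal buyer's willingness to pay at q = 54 is (231 - 54)/3 = 59.

59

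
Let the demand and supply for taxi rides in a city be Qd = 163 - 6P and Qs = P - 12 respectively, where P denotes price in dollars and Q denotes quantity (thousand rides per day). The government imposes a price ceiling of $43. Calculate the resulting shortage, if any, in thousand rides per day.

In a free market, 163 - 6P = P - 12 gives the equilibrium P* = 25, Q* = 13.
Since 43 is above P* = 25, the ceiling does not bind and the free-market outcome prevails.
Since the control does not bind, there is no shortage.

0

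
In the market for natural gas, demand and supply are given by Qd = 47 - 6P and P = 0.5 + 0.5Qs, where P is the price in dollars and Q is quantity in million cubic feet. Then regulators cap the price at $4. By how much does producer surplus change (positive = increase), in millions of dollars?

-18

Rearranging supply gives Qs = 2P - 1. In a free market, 47 - 6P = 2P - 1 gives the equilibrium P* = 6, Q* = 11.
Because the ceiling (4) lies below the market-clearing price, it is binding.
At P = 4: Qd = 47 - 6·4 = 23 and Qs = 2·4 - 1 = 7.
Producer surplus without the control is ½ · (6 - 0.5) · 11 = 30.25.
With the ceiling, producers sell 7 units at 4, so PS = ½ · (4 - 0.5) · 7 = 12.25.
Change in producer surplus = 12.25 - 30.25 = -18.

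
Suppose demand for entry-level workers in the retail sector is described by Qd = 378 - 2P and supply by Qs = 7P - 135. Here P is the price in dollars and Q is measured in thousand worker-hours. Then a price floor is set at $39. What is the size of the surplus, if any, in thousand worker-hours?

0

Equilibrium: 378 - 2P = 7P - 135, so 513 = 9P and P* = 57, Q* = 264.
Since 39 is below P* = 57, the floor does not bind and the free-market outcome prevails.
Since the control does not bind, there is no surplus.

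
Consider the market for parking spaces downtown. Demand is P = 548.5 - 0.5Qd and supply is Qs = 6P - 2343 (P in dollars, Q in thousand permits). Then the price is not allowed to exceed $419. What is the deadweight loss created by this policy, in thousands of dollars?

1452

Rearranging demand gives Qd = 1097 - 2P. Without the control the market clears where 1097 - 2P = 6P - 2343, i.e. P* = 430 and Q* = 237.
Because the ceiling (419) lies below the market-clearing price, it is binding.
At P = 419: Qd = 1097 - 2·419 = 259 and Qs = 6·419 - 2343 = 171.
Quantity traded falls to 171. At Q = 171 the demand price is (1097 - 171)/2 = 463 and the supply price is (2343 + 171)/6 = 419.
Deadweight loss = ½ · (463 - 419) · (237 - 171) = ½ · 44 · 66 = 1452.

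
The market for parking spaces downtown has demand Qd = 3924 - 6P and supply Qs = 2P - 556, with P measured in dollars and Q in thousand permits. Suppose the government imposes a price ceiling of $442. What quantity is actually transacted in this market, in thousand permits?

Without the control the market clears where 3924 - 6P = 2P - 556, i.e. P* = 560 and Q* = 564.
The ceiling of 442 is below the equilibrium price 560, so it binds.
At P = 442: Qd = 3924 - 6·442 = 1272 and Qs = 2·442 - 556 = 328.
The quantity actually transacted is the short side, supply: 328.

328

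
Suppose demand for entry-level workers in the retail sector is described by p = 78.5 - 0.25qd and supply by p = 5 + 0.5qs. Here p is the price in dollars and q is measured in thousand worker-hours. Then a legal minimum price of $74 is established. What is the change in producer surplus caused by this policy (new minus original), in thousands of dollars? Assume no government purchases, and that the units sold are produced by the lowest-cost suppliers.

Rearranging demand gives qd = 314 - 4p; rearranging supply gives qs = 2p - 10. In a free market, 314 - 4p = 2p - 10 gives the equilibrium p* = 54, q* = 98.
The floor of 74 is above the equilibrium price 54, so it binds.
At p = 74: qd = 314 - 4·74 = 18 and qs = 2·74 - 10 = 138.
Producer surplus without the control is ½ · (54 - 5) · 98 = 2401.
With the floor, 18 units are sold at 74. The supply price at q = 18 is 14, so PS = ½ · [(74 - 5) + (74 - 14)] · 18 = 1161.
Change in producer surplus = 1161 - 2401 = -1240.

-1240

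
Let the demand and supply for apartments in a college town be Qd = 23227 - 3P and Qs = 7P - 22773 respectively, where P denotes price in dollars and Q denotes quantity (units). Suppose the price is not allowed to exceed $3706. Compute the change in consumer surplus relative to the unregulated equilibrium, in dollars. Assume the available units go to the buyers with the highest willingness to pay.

Without the control the market clears where 23227 - 3P = 7P - 22773, i.e. P* = 4600 and Q* = 9427.
Because the ceiling (3706) lies below the market-clearing price, it is binding.
At P = 3706: Qd = 23227 - 3·3706 = 12109 and Qs = 7·3706 - 22773 = 3169.
Consumer surplus without the control is ½ · (23227/3 - 4600) · 9427 = 88868329/6.
With the ceiling, 3169 units are sold at 3706 (assume they go to the highest-value buyers). The demand price at Q = 3169 is 6686, so CS = ½ · [(23227/3 - 3706) + (6686 - 3706)] · 3169 = 66704281/6.
Change in consumer surplus = 66704281/6 - 88868329/6 = -3694008.

-3694008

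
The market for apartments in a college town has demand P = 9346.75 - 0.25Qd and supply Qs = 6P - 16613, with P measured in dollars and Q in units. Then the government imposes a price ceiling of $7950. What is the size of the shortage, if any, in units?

0

Rearranging demand gives Qd = 37387 - 4P. Setting quantity demanded equal to quantity supplied, 37387 - 4P = 6P - 16613, gives P* = 5400 and Q* = 15787.
The ceiling of 7950 is above the equilibrium price 5400, so it is not binding; the market clears at P* = 5400, Q* = 15787.
Since the control does not bind, there is no shortage.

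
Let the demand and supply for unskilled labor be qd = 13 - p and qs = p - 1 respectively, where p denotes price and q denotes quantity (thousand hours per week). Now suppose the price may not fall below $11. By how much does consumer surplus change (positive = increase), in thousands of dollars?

In a free market, 13 - p = p - 1 gives the equilibrium p* = 7, q* = 6.
Since 11 > 7, the floor is binding.
At p = 11: qd = 13 - 11 = 2 and qs = 11 - 1 = 10.
Consumer surplus without the control is ½ · (13 - 7) · 6 = 18.
With the floor, consumers buy 2 units at 11, so CS = ½ · (13 - 11) · 2 = 2.
Change in consumer surplus = 2 - 18 = -16.

-16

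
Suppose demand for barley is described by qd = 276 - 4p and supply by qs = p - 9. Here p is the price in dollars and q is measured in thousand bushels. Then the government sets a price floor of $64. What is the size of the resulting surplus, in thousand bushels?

Without the control the market clears where 276 - 4p = p - 9, i.e. p* = 57 and q* = 48.
Because the floor (64) lies above the market-clearing price, it is binding.
At p = 64: qd = 276 - 4·64 = 20 and qs = 64 - 9 = 55.
Surplus = qs - qd = 55 - 20 = 35.

35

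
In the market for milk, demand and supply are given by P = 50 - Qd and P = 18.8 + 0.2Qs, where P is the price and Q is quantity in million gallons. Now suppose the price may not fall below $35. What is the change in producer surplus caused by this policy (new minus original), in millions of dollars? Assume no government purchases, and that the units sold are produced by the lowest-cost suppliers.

152.9

Rearranging demand gives Qd = 50 - P; rearranging supply gives Qs = 5P - 94. Setting quantity demanded equal to quantity supplied, 50 - P = 5P - 94, gives P* = 24 and Q* = 26.
Because the floor (35) lies above the market-clearing price, it is binding.
At P = 35: Qd = 50 - 35 = 15 and Qs = 5·35 - 94 = 81.
Producer surplus without the control is ½ · (24 - 18.8) · 26 = 67.6.
With the floor, 15 units are sold at 35. The supply price at Q = 15 is 21.8, so PS = ½ · [(35 - 18.8) + (35 - 21.8)] · 15 = 220.5.
Change in producer surplus = 220.5 - 67.6 = 152.9.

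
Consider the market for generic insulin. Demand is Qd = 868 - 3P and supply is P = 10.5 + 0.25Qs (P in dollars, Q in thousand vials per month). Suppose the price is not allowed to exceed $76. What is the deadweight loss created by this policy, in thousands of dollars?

Rearranging supply gives Qs = 4P - 42. Without the control the market clears where 868 - 3P = 4P - 42, i.e. P* = 130 and Q* = 478.
Since 76 < 130, the ceiling is binding.
At P = 76: Qd = 868 - 3·76 = 640 and Qs = 4·76 - 42 = 262.
Quantity traded falls to 262. At Q = 262 the demand price is (868 - 262)/3 = 202 and the supply price is (42 + 262)/4 = 76.
Deadweight loss = ½ · (202 - 76) · (478 - 262) = ½ · 126 · 216 = 13608.

13608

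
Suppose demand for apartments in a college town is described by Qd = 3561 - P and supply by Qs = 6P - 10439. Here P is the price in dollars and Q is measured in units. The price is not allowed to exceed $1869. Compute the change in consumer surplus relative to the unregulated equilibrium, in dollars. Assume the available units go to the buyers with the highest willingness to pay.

-207373

Setting quantity demanded equal to quantity supplied, 3561 - P = 6P - 10439, gives P* = 2000 and Q* = 1561.
The ceiling of 1869 is below the equilibrium price 2000, so it binds.
At P = 1869: Qd = 3561 - 1869 = 1692 and Qs = 6·1869 - 10439 = 775.
Consumer surplus without the control is ½ · (3561 - 2000) · 1561 = 1218360.5.
With the ceiling, 775 units are sold at 1869 (assume they go to the highest-value buyers). The demand price at Q = 775 is 2786, so CS = ½ · [(3561 - 1869) + (2786 - 1869)] · 775 = 1010987.5.
Change in consumer surplus = 1010987.5 - 1218360.5 = -207373.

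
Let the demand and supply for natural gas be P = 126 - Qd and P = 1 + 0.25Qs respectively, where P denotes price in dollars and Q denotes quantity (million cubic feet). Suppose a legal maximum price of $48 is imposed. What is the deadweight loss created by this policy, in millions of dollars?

0

Rearranging demand gives Qd = 126 - P; rearranging supply gives Qs = 4P - 4. Without the control the market clears where 126 - P = 4P - 4, i.e. P* = 26 and Q* = 100.
Since 48 is above P* = 26, the ceiling does not bind and the free-market outcome prevails.
Since the control does not bind, no trades are prevented and deadweight loss is zero.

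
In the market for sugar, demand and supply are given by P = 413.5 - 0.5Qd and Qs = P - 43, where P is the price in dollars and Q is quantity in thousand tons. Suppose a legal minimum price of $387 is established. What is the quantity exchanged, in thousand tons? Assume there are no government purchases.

Rearranging demand gives Qd = 827 - 2P. Equilibrium: 827 - 2P = P - 43, so 870 = 3P and P* = 290, Q* = 247.
The floor of 387 is above the equilibrium price 290, so it binds.
At P = 387: Qd = 827 - 2·387 = 53 and Qs = 387 - 43 = 344.
The quantity actually transacted is the short side, demand: 53.

53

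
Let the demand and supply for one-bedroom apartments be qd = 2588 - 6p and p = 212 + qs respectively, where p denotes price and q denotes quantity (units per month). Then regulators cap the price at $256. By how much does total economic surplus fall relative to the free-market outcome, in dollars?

Rearranging supply gives qs = p - 212. Equilibrium: 2588 - 6p = p - 212, so 2800 = 7p and p* = 400, q* = 188.
Since 256 < 400, the ceiling is binding.
At p = 256: qd = 2588 - 6·256 = 1052 and qs = 256 - 212 = 44.
Quantity traded falls to 44. At q = 44 the demand price is (2588 - 44)/6 = 424 and the supply price is 212 + 44 = 256.
Deadweight loss = ½ · (424 - 256) · (188 - 44) = ½ · 168 · 144 = 12096.

12096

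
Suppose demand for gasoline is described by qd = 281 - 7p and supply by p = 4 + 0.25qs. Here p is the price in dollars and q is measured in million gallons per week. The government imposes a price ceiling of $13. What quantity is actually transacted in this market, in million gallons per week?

Rearranging supply gives qs = 4p - 16. Equilibrium: 281 - 7p = 4p - 16, so 297 = 11p and p* = 27, q* = 92.
Since 13 < 27, the ceiling is binding.
At p = 13: qd = 281 - 7·13 = 190 and qs = 4·13 - 16 = 36.
The quantity actually transacted is the short side, supply: 36.

36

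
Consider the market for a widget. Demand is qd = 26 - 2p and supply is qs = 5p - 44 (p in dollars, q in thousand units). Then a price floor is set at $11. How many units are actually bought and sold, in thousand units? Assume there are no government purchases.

Equilibrium: 26 - 2p = 5p - 44, so 70 = 7p and p* = 10, q* = 6.
Since 11 > 10, the floor is binding.
At p = 11: qd = 26 - 2·11 = 4 and qs = 5·11 - 44 = 11.
The quantity actually transacted is the short side, demand: 4.

4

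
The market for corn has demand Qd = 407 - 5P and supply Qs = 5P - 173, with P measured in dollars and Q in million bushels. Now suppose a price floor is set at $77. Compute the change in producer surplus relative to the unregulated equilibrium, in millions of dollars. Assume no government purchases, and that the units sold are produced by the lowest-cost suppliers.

Setting quantity demanded equal to quantity supplied, 407 - 5P = 5P - 173, gives P* = 58 and Q* = 117.
Since 77 > 58, the floor is binding.
At P = 77: Qd = 407 - 5·77 = 22 and Qs = 5·77 - 173 = 212.
Producer surplus without the control is ½ · (58 - 34.6) · 117 = 1368.9.
With the floor, 22 units are sold at 77. The supply price at Q = 22 is 39, so PS = ½ · [(77 - 34.6) + (77 - 39)] · 22 = 884.4.
Change in producer surplus = 884.4 - 1368.9 = -484.5.

-484.5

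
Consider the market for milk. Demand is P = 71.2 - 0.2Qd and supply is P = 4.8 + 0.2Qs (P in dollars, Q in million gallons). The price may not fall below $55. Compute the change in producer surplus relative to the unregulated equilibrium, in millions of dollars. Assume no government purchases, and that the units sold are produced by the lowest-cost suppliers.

Rearranging demand gives Qd = 356 - 5P; rearranging supply gives Qs = 5P - 24. Setting quantity demanded equal to quantity supplied, 356 - 5P = 5P - 24, gives P* = 38 and Q* = 166.
Because the floor (55) lies above the market-clearing price, it is binding.
At P = 55: Qd = 356 - 5·55 = 81 and Qs = 5·55 - 24 = 251.
Producer surplus without the control is ½ · (38 - 4.8) · 166 = 2755.6.
With the floor, 81 units are sold at 55. The supply price at Q = 81 is 21, so PS = ½ · [(55 - 4.8) + (55 - 21)] · 81 = 3410.1.
Change in producer surplus = 3410.1 - 2755.6 = 654.5.

654.5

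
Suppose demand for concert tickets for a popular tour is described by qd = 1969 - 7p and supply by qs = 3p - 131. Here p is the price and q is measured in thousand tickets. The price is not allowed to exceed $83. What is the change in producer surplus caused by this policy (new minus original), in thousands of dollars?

Equilibrium: 1969 - 7p = 3p - 131, so 2100 = 10p and p* = 210, q* = 499.
Since 83 < 210, the ceiling is binding.
At p = 83: qd = 1969 - 7·83 = 1388 and qs = 3·83 - 131 = 118.
Producer surplus without the control is ½ · (210 - 131/3) · 499 = 249001/6.
With the ceiling, producers sell 118 units at 83, so PS = ½ · (83 - 131/3) · 118 = 6962/3.
Change in producer surplus = 6962/3 - 249001/6 = -39179.5.

-39179.5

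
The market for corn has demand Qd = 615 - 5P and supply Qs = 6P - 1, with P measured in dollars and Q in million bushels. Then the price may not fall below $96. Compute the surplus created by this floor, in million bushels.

440

Without the control the market clears where 615 - 5P = 6P - 1, i.e. P* = 56 and Q* = 335.
Since 96 > 56, the floor is binding.
At P = 96: Qd = 615 - 5·96 = 135 and Qs = 6·96 - 1 = 575.
Surplus = Qs - Qd = 575 - 135 = 440.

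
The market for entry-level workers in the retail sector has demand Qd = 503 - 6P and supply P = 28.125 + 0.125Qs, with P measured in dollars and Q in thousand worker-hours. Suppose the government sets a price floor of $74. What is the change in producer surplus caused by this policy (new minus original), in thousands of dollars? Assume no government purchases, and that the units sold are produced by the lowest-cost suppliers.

Rearranging supply gives Qs = 8P - 225. Equilibrium: 503 - 6P = 8P - 225, so 728 = 14P and P* = 52, Q* = 191.
Because the floor (74) lies above the market-clearing price, it is binding.
At P = 74: Qd = 503 - 6·74 = 59 and Qs = 8·74 - 225 = 367.
Producer surplus without the control is ½ · (52 - 28.125) · 191 = 2280.0625.
With the floor, 59 units are sold at 74. The supply price at Q = 59 is 35.5, so PS = ½ · [(74 - 28.125) + (74 - 35.5)] · 59 = 2489.0625.
Change in producer surplus = 2489.0625 - 2280.0625 = 209.

209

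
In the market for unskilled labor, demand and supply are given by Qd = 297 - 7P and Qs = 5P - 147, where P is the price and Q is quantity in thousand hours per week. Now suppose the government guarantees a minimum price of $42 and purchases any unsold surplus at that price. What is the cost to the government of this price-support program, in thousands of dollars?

Without the control the market clears where 297 - 7P = 5P - 147, i.e. P* = 37 and Q* = 38.
The floor of 42 is above the equilibrium price 37, so it binds.
At P = 42: Qd = 297 - 7·42 = 3 and Qs = 5·42 - 147 = 63.
Surplus = Qs - Qd = 60.
Government expenditure = surplus × support price = 60 × 42 = 2520.

2520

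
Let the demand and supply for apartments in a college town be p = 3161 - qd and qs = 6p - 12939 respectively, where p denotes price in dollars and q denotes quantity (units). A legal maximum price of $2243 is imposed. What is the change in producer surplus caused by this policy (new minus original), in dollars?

Rearranging demand gives qd = 3161 - p. Setting quantity demanded equal to quantity supplied, 3161 - p = 6p - 12939, gives p* = 2300 and q* = 861.
Because the ceiling (2243) lies below the market-clearing price, it is binding.
At p = 2243: qd = 3161 - 2243 = 918 and qs = 6·2243 - 12939 = 519.
Producer surplus without the control is ½ · (2300 - 2156.5) · 861 = 61776.75.
With the ceiling, producers sell 519 units at 2243, so PS = ½ · (2243 - 2156.5) · 519 = 22446.75.
Change in producer surplus = 22446.75 - 61776.75 = -39330.

-39330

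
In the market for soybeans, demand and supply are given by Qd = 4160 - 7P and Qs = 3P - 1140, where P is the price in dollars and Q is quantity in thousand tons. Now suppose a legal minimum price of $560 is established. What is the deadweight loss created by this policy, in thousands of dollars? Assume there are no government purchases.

10500

In a free market, 4160 - 7P = 3P - 1140 gives the equilibrium P* = 530, Q* = 450.
Since 560 > 530, the floor is binding.
At P = 560: Qd = 4160 - 7·560 = 240 and Qs = 3·560 - 1140 = 540.
Quantity traded falls to 240. At Q = 240 the demand price is (4160 - 240)/7 = 560 and the supply price is (1140 + 240)/3 = 460.
Deadweight loss = ½ · (560 - 460) · (450 - 240) = ½ · 100 · 210 = 10500.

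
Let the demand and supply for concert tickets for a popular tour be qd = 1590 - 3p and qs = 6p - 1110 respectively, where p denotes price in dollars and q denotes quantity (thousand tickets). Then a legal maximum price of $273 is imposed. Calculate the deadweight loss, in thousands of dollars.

Without the control the market clears where 1590 - 3p = 6p - 1110, i.e. p* = 300 and q* = 690.
The ceiling of 273 is below the equilibrium price 300, so it binds.
At p = 273: qd = 1590 - 3·273 = 771 and qs = 6·273 - 1110 = 528.
Quantity traded falls to 528. At q = 528 the demand price is (1590 - 528)/3 = 354 and the supply price is (1110 + 528)/6 = 273.
Deadweight loss = ½ · (354 - 273) · (690 - 528) = ½ · 81 · 162 = 6561.

6561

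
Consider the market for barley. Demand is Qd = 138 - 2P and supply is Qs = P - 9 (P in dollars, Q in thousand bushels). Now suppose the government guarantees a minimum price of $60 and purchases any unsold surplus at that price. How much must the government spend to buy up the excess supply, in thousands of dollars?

Setting quantity demanded equal to quantity supplied, 138 - 2P = P - 9, gives P* = 49 and Q* = 40.
The floor of 60 is above the equilibrium price 49, so it binds.
At P = 60: Qd = 138 - 2·60 = 18 and Qs = 60 - 9 = 51.
Surplus = Qs - Qd = 33.
Government expenditure = surplus × support price = 33 × 60 = 1980.

1980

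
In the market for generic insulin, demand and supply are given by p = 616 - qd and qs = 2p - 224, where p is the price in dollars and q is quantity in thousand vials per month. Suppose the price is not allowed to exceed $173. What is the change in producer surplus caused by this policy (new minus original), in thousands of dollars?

-24503

Rearranging demand gives qd = 616 - p. In a free market, 616 - p = 2p - 224 gives the equilibrium p* = 280, q* = 336.
Because the ceiling (173) lies below the market-clearing price, it is binding.
At p = 173: qd = 616 - 173 = 443 and qs = 2·173 - 224 = 122.
Producer surplus without the control is ½ · (280 - 112) · 336 = 28224.
With the ceiling, producers sell 122 units at 173, so PS = ½ · (173 - 112) · 122 = 3721.
Change in producer surplus = 3721 - 28224 = -24503.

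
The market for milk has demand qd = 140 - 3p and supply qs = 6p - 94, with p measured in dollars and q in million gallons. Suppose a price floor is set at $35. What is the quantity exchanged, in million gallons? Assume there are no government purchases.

35

Equilibrium: 140 - 3p = 6p - 94, so 234 = 9p and p* = 26, q* = 62.
The floor of 35 is above the equilibrium price 26, so it binds.
At p = 35: qd = 140 - 3·35 = 35 and qs = 6·35 - 94 = 116.
The quantity actually transacted is the short side, demand: 35.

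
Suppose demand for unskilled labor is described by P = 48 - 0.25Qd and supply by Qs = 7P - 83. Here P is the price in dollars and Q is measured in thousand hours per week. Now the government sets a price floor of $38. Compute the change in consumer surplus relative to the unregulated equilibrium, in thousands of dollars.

Rearranging demand gives Qd = 192 - 4P. Without the control the market clears where 192 - 4P = 7P - 83, i.e. P* = 25 and Q* = 92.
Since 38 > 25, the floor is binding.
At P = 38: Qd = 192 - 4·38 = 40 and Qs = 7·38 - 83 = 183.
Consumer surplus without the control is ½ · (48 - 25) · 92 = 1058.
With the floor, consumers buy 40 units at 38, so CS = ½ · (48 - 38) · 40 = 200.
Change in consumer surplus = 200 - 1058 = -858.

-858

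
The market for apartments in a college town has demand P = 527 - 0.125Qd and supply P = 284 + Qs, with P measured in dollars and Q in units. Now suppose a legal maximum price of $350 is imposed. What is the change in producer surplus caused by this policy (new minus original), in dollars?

Rearranging demand gives Qd = 4216 - 8P; rearranging supply gives Qs = P - 284. Without the control the market clears where 4216 - 8P = P - 284, i.e. P* = 500 and Q* = 216.
The ceiling of 350 is below the equilibrium price 500, so it binds.
At P = 350: Qd = 4216 - 8·350 = 1416 and Qs = 350 - 284 = 66.
Producer surplus without the control is ½ · (500 - 284) · 216 = 23328.
With the ceiling, producers sell 66 units at 350, so PS = ½ · (350 - 284) · 66 = 2178.
Change in producer surplus = 2178 - 23328 = -21150.

-21150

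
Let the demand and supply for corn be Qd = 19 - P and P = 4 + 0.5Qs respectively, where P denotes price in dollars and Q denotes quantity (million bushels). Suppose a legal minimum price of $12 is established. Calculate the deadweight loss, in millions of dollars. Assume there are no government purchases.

6.75

Rearranging supply gives Qs = 2P - 8. Without the control the market clears where 19 - P = 2P - 8, i.e. P* = 9 and Q* = 10.
Because the floor (12) lies above the market-clearing price, it is binding.
At P = 12: Qd = 19 - 12 = 7 and Qs = 2·12 - 8 = 16.
Quantity traded falls to 7. At Q = 7 the demand price is 19 - 7 = 12 and the supply price is (8 + 7)/2 = 7.5.
Deadweight loss = ½ · (12 - 7.5) · (10 - 7) = ½ · 4.5 · 3 = 6.75.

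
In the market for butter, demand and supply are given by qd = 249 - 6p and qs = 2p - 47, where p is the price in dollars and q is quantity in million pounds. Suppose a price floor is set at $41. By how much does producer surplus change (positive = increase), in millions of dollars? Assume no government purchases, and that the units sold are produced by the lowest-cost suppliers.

Setting quantity demanded equal to quantity supplied, 249 - 6p = 2p - 47, gives p* = 37 and q* = 27.
Since 41 > 37, the floor is binding.
At p = 41: qd = 249 - 6·41 = 3 and qs = 2·41 - 47 = 35.
Producer surplus without the control is ½ · (37 - 23.5) · 27 = 182.25.
With the floor, 3 units are sold at 41. The supply price at q = 3 is 25, so PS = ½ · [(41 - 23.5) + (41 - 25)] · 3 = 50.25.
Change in producer surplus = 50.25 - 182.25 = -132.

-132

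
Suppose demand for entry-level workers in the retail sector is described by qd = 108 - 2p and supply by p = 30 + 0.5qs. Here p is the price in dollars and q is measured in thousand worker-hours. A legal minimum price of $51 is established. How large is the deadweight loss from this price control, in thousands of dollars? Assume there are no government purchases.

162

Rearranging supply gives qs = 2p - 60. Setting quantity demanded equal to quantity supplied, 108 - 2p = 2p - 60, gives p* = 42 and q* = 24.
Because the floor (51) lies above the market-clearing price, it is binding.
At p = 51: qd = 108 - 2·51 = 6 and qs = 2·51 - 60 = 42.
Quantity traded falls to 6. At q = 6 the demand price is (108 - 6)/2 = 51 and the supply price is (60 + 6)/2 = 33.
Deadweight loss = ½ · (51 - 33) · (24 - 6) = ½ · 18 · 18 = 162.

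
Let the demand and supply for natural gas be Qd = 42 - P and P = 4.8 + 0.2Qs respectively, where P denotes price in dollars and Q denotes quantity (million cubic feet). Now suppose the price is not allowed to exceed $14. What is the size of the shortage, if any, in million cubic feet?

0

Rearranging supply gives Qs = 5P - 24. In a free market, 42 - P = 5P - 24 gives the equilibrium P* = 11, Q* = 31.
The ceiling of 14 is above the equilibrium price 11, so it is not binding; the market clears at P* = 11, Q* = 31.
Since the control does not bind, there is no shortage.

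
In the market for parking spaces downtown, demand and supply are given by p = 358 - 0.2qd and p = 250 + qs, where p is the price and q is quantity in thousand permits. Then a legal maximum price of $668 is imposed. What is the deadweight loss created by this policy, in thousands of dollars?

0

Rearranging demand gives qd = 1790 - 5p; rearranging supply gives qs = p - 250. Setting quantity demanded equal to quantity supplied, 1790 - 5p = p - 250, gives p* = 340 and q* = 90.
Since 668 is above p* = 340, the ceiling does not bind and the free-market outcome prevails.
Since the control does not bind, no trades are prevented and deadweight loss is zero.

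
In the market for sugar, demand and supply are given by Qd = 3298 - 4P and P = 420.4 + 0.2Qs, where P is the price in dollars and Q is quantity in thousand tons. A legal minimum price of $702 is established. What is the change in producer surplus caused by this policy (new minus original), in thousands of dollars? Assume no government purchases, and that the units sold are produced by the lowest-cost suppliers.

33333.6

Rearranging supply gives Qs = 5P - 2102. Without the control the market clears where 3298 - 4P = 5P - 2102, i.e. P* = 600 and Q* = 898.
The floor of 702 is above the equilibrium price 600, so it binds.
At P = 702: Qd = 3298 - 4·702 = 490 and Qs = 5·702 - 2102 = 1408.
Producer surplus without the control is ½ · (600 - 420.4) · 898 = 80640.4.
With the floor, 490 units are sold at 702. The supply price at Q = 490 is 518.4, so PS = ½ · [(702 - 420.4) + (702 - 518.4)] · 490 = 113974.
Change in producer surplus = 113974 - 80640.4 = 33333.6.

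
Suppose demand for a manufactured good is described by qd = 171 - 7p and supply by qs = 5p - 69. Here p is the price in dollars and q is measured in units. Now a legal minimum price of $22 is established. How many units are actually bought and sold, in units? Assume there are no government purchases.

17

Setting quantity demanded equal to quantity supplied, 171 - 7p = 5p - 69, gives p* = 20 and q* = 31.
The floor of 22 is above the equilibrium price 20, so it binds.
At p = 22: qd = 171 - 7·22 = 17 and qs = 5·22 - 69 = 41.
The quantity actually transacted is the short side, demand: 17.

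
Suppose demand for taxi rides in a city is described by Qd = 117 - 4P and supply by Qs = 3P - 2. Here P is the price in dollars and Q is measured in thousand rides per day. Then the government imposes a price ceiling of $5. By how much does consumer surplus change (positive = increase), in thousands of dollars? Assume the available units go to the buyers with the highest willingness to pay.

Equilibrium: 117 - 4P = 3P - 2, so 119 = 7P and P* = 17, Q* = 49.
Because the ceiling (5) lies below the market-clearing price, it is binding.
At P = 5: Qd = 117 - 4·5 = 97 and Qs = 3·5 - 2 = 13.
Consumer surplus without the control is ½ · (29.25 - 17) · 49 = 300.125.
With the ceiling, 13 units are sold at 5 (assume they go to the highest-value buyers). The demand price at Q = 13 is 26, so CS = ½ · [(29.25 - 5) + (26 - 5)] · 13 = 294.125.
Change in consumer surplus = 294.125 - 300.125 = -6.

-6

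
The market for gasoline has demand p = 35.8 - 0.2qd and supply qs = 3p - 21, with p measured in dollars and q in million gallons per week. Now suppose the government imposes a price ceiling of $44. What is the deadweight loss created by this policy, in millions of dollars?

Rearranging demand gives qd = 179 - 5p. Without the control the market clears where 179 - 5p = 3p - 21, i.e. p* = 25 and q* = 54.
The ceiling of 44 is above the equilibrium price 25, so it is not binding; the market clears at p* = 25, q* = 54.
Since the control does not bind, no trades are prevented and deadweight loss is zero.

0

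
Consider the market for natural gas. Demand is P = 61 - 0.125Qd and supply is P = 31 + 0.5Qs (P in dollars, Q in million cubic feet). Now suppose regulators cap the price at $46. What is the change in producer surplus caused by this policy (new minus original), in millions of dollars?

-351

Rearranging demand gives Qd = 488 - 8P; rearranging supply gives Qs = 2P - 62. Equilibrium: 488 - 8P = 2P - 62, so 550 = 10P and P* = 55, Q* = 48.
Because the ceiling (46) lies below the market-clearing price, it is binding.
At P = 46: Qd = 488 - 8·46 = 120 and Qs = 2·46 - 62 = 30.
Producer surplus without the control is ½ · (55 - 31) · 48 = 576.
With the ceiling, producers sell 30 units at 46, so PS = ½ · (46 - 31) · 30 = 225.
Change in producer surplus = 225 - 576 = -351.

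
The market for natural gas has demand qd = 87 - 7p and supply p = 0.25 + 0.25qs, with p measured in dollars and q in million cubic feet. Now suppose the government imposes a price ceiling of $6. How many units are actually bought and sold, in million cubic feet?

Rearranging supply gives qs = 4p - 1. Equilibrium: 87 - 7p = 4p - 1, so 88 = 11p and p* = 8, q* = 31.
Since 6 < 8, the ceiling is binding.
At p = 6: qd = 87 - 7·6 = 45 and qs = 4·6 - 1 = 23.
The quantity actually transacted is the short side, supply: 23.

23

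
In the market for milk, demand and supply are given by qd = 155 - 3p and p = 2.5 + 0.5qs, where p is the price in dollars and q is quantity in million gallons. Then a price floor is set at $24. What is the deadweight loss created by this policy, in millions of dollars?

0

Rearranging supply gives qs = 2p - 5. Without the control the market clears where 155 - 3p = 2p - 5, i.e. p* = 32 and q* = 59.
The floor of 24 is below the equilibrium price 32, so it is not binding; the market clears at p* = 32, q* = 59.
Since the control does not bind, no trades are prevented and deadweight loss is zero.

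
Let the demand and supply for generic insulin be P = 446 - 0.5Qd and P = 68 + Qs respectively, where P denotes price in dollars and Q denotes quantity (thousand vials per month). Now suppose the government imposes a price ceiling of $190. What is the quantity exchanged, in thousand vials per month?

Rearranging demand gives Qd = 892 - 2P; rearranging supply gives Qs = P - 68. Equilibrium: 892 - 2P = P - 68, so 960 = 3P and P* = 320, Q* = 252.
Because the ceiling (190) lies below the market-clearing price, it is binding.
At P = 190: Qd = 892 - 2·190 = 512 and Qs = 190 - 68 = 122.
The quantity actually transacted is the short side, supply: 122.

122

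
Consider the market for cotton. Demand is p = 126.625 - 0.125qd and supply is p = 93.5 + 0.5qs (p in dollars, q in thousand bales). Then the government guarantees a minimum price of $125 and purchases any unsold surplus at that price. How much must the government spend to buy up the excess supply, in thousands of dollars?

Rearranging demand gives qd = 1013 - 8p; rearranging supply gives qs = 2p - 187. Without the control the market clears where 1013 - 8p = 2p - 187, i.e. p* = 120 and q* = 53.
Because the floor (125) lies above the market-clearing price, it is binding.
At p = 125: qd = 1013 - 8·125 = 13 and qs = 2·125 - 187 = 63.
Surplus = qs - qd = 50.
Government expenditure = surplus × support price = 50 × 125 = 6250.

6250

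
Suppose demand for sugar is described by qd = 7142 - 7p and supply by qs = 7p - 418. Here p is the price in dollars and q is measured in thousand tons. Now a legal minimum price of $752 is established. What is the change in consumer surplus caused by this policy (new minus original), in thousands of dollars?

-555440

Without the control the market clears where 7142 - 7p = 7p - 418, i.e. p* = 540 and q* = 3362.
Since 752 > 540, the floor is binding.
At p = 752: qd = 7142 - 7·752 = 1878 and qs = 7·752 - 418 = 4846.
Consumer surplus without the control is ½ · (7142/7 - 540) · 3362 = 5651522/7.
With the floor, consumers buy 1878 units at 752, so CS = ½ · (7142/7 - 752) · 1878 = 1763442/7.
Change in consumer surplus = 1763442/7 - 5651522/7 = -555440.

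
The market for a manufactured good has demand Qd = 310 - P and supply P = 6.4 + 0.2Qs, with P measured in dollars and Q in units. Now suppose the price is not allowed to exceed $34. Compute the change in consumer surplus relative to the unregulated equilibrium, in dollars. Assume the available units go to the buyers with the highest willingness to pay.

Rearranging supply gives Qs = 5P - 32. In a free market, 310 - P = 5P - 32 gives the equilibrium P* = 57, Q* = 253.
Since 34 < 57, the ceiling is binding.
At P = 34: Qd = 310 - 34 = 276 and Qs = 5·34 - 32 = 138.
Consumer surplus without the control is ½ · (310 - 57) · 253 = 32004.5.
With the ceiling, 138 units are sold at 34 (assume they go to the highest-value buyers). The demand price at Q = 138 is 172, so CS = ½ · [(310 - 34) + (172 - 34)] · 138 = 28566.
Change in consumer surplus = 28566 - 32004.5 = -3438.5.

-3438.5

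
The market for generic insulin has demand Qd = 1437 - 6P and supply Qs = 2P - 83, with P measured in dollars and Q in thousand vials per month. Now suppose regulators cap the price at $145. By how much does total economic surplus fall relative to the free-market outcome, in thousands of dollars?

In a free market, 1437 - 6P = 2P - 83 gives the equilibrium P* = 190, Q* = 297.
Because the ceiling (145) lies below the market-clearing price, it is binding.
At P = 145: Qd = 1437 - 6·145 = 567 and Qs = 2·145 - 83 = 207.
Quantity traded falls to 207. At Q = 207 the demand price is (1437 - 207)/6 = 205 and the supply price is (83 + 207)/2 = 145.
Deadweight loss = ½ · (205 - 145) · (297 - 207) = ½ · 60 · 90 = 2700.

2700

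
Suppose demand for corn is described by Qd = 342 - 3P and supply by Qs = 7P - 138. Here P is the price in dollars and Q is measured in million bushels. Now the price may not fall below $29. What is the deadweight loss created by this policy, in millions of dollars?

Equilibrium: 342 - 3P = 7P - 138, so 480 = 10P and P* = 48, Q* = 198.
The floor of 29 is below the equilibrium price 48, so it is not binding; the market clears at P* = 48, Q* = 198.
Since the control does not bind, no trades are prevented and deadweight loss is zero.

0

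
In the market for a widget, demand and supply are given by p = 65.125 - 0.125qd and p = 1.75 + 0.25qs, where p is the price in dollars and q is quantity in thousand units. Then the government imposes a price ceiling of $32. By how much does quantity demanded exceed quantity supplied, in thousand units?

144

Rearranging demand gives qd = 521 - 8p; rearranging supply gives qs = 4p - 7. In a free market, 521 - 8p = 4p - 7 gives the equilibrium p* = 44, q* = 169.
Since 32 < 44, the ceiling is binding.
At p = 32: qd = 521 - 8·32 = 265 and qs = 4·32 - 7 = 121.
Shortage = qd - qs = 265 - 121 = 144.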